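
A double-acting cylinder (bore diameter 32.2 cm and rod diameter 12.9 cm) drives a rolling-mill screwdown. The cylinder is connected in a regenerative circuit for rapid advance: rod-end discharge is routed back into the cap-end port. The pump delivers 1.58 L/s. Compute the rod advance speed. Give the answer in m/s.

In regeneration the rod-end outflow joins the pump flow into the cap end, so the net volume the pump must supply per unit advance equals the rod cross-section area.
Rod cross-section A_rod = π/4 × (12.9 cm)² = 130.7 cm^2
v = Q_pump / A_rod

v ≈ 0.121 m/s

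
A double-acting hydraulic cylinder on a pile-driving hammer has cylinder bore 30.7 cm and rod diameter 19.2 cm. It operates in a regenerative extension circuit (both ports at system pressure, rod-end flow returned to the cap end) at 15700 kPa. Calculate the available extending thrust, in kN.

With equal pressure on both faces, forces on the annular region cancel; the net push is pressure × rod cross-section.
Rod cross-section A_rod = π/4 × (19.2 cm)² = 289.5 cm^2
F = P × A_rod

F ≈ 455 kN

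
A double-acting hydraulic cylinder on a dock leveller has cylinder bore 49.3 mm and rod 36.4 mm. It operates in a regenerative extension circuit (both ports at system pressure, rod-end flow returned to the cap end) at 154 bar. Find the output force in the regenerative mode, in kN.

F ≈ 16.0 kN

With equal pressure on both faces, forces on the annular region cancel; the net push is pressure × rod cross-section.
Rod cross-section A_rod = π/4 × (36.4 mm)² = 1041 mm^2
F = P × A_rod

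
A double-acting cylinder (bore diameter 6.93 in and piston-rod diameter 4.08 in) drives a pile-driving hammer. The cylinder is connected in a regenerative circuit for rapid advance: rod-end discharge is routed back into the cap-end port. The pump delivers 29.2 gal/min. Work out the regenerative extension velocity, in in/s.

v ≈ 8.60 in/s

In regeneration the rod-end outflow joins the pump flow into the cap end, so the net volume the pump must supply per unit advance equals the rod cross-section area.
Rod cross-section A_rod = π/4 × (4.08 in)² = 13.07 in^2
v = Q_pump / A_rod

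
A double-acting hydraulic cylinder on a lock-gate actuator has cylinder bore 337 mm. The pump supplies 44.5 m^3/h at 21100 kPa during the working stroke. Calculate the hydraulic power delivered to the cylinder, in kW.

Hydraulic power = P × Q

W ≈ 261 kW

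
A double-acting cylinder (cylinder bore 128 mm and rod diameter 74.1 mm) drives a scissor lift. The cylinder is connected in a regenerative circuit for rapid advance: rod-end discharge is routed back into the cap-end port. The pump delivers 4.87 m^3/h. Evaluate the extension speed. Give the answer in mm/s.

In regeneration the rod-end outflow joins the pump flow into the cap end, so the net volume the pump must supply per unit advance equals the rod cross-section area.
Rod cross-section A_rod = π/4 × (74.1 mm)² = 4312 mm^2
v = Q_pump / A_rod

v ≈ 314 mm/s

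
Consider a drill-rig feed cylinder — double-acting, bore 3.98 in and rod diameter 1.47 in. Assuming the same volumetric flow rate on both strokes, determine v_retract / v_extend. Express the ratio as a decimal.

Cap-side area A_cap = π/4 × (3.98 in)² = 12.44 in^2
Rod-side annular area A_ann = π/4 × (3.98² − 1.47²) = 10.74 in^2
For equal Q, v ∝ 1/A, so v_ret/v_ext = A_cap/A_ann.

v_ret/v_ext ≈ 1.16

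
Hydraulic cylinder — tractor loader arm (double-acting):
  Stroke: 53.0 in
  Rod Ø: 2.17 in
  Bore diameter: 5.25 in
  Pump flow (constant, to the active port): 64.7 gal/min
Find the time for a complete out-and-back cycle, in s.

t ≈ 8.43 s

Cap-side area A_cap = π/4 × (5.25 in)² = 21.65 in^2
Rod-side annular area A_ann = π/4 × (5.25² − 2.17²) = 17.95 in^2
t_ext = A_cap·L/Q = 4.606 s
t_ret = A_ann·L/Q = 3.819 s
t_cycle = t_ext + t_ret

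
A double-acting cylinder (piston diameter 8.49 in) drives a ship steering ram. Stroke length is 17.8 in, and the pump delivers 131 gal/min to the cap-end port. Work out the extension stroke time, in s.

Cap-side area A_cap = π/4 × (8.49 in)² = 56.61 in^2
Swept volume V = A × L; t = V / Q = A·L / Q

t ≈ 2.00 s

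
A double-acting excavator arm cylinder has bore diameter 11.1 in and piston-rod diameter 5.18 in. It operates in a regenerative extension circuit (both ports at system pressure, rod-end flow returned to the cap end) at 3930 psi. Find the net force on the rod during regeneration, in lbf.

F ≈ 82800 lbf

With equal pressure on both faces, forces on the annular region cancel; the net push is pressure × rod cross-section.
Rod cross-section A_rod = π/4 × (5.18 in)² = 21.07 in^2
F = P × A_rod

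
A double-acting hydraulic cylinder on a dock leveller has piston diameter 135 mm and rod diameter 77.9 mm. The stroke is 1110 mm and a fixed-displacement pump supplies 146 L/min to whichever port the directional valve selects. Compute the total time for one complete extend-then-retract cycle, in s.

t ≈ 10.9 s

Cap-side area A_cap = π/4 × (135 mm)² = 14310 mm^2
Rod-side annular area A_ann = π/4 × (135² − 77.9²) = 9548 mm^2
t_ext = A_cap·L/Q = 6.529 s
t_ret = A_ann·L/Q = 4.355 s
t_cycle = t_ext + t_ret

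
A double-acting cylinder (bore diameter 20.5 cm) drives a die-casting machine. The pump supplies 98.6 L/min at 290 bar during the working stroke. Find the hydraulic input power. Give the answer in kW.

Hydraulic power = P × Q

W ≈ 47.7 kW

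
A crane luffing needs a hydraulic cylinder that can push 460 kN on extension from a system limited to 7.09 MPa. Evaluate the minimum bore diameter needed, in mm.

D ≈ 287 mm

Extension force acts on the full piston face: F = P × (π/4)D².
D = √(4F / (πP)) = √(4 × 460 kN / (π × 7.09 MPa))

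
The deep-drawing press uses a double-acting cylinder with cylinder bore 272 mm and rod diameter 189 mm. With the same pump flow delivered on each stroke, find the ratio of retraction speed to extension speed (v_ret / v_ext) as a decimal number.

Cap-side area A_cap = π/4 × (272 mm)² = 58110 mm^2
Rod-side annular area A_ann = π/4 × (272² − 189²) = 30050 mm^2
For equal Q, v ∝ 1/A, so v_ret/v_ext = A_cap/A_ann.

v_ret/v_ext ≈ 1.93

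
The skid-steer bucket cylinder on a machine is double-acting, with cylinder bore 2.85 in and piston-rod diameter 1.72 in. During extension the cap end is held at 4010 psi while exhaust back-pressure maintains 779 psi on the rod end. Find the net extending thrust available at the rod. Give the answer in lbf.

F ≈ 22400 lbf

Cap-side area A_cap = π/4 × (2.85 in)² = 6.379 in^2
Rod-side annular area A_ann = π/4 × (2.85² − 1.72²) = 4.056 in^2
Net thrust = P_cap·A_cap − P_rod·A_ann = 25580 lbf − 3160 lbf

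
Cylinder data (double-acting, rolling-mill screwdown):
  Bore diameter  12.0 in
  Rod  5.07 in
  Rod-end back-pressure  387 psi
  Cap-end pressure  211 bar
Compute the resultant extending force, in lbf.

F ≈ 3.10e5 lbf

Cap-side area A_cap = π/4 × (12.0 in)² = 113.1 in^2
Rod-side annular area A_ann = π/4 × (12.0² − 5.07²) = 92.91 in^2
Net thrust = P_cap·A_cap − P_rod·A_ann = 3.461e5 lbf − 35960 lbf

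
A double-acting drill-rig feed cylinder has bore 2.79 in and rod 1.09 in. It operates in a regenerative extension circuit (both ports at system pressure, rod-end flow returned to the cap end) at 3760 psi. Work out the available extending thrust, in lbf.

F ≈ 3510 lbf

With equal pressure on both faces, forces on the annular region cancel; the net push is pressure × rod cross-section.
Rod cross-section A_rod = π/4 × (1.09 in)² = 0.9331 in^2
F = P × A_rod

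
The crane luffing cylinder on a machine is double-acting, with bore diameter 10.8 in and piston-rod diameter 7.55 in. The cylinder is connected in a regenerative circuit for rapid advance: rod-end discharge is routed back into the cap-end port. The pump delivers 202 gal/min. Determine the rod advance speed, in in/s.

v ≈ 17.4 in/s

In regeneration the rod-end outflow joins the pump flow into the cap end, so the net volume the pump must supply per unit advance equals the rod cross-section area.
Rod cross-section A_rod = π/4 × (7.55 in)² = 44.77 in^2
v = Q_pump / A_rod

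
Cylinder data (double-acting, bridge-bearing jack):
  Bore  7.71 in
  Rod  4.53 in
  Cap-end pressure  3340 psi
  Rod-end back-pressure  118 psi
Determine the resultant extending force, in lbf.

F ≈ 1.52e5 lbf

Cap-side area A_cap = π/4 × (7.71 in)² = 46.69 in^2
Rod-side annular area A_ann = π/4 × (7.71² − 4.53²) = 30.57 in^2
Net thrust = P_cap·A_cap − P_rod·A_ann = 1.559e5 lbf − 3607 lbf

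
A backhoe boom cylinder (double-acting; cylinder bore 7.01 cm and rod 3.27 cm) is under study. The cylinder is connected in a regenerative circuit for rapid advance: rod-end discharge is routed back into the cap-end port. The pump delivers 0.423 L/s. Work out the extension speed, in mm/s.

v ≈ 504 mm/s

In regeneration the rod-end outflow joins the pump flow into the cap end, so the net volume the pump must supply per unit advance equals the rod cross-section area.
Rod cross-section A_rod = π/4 × (3.27 cm)² = 8.398 cm^2
v = Q_pump / A_rod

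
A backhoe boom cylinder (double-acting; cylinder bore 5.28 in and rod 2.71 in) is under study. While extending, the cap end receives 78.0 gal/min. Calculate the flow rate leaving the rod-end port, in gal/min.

Cap-side area A_cap = π/4 × (5.28 in)² = 21.90 in^2
Rod-side annular area A_ann = π/4 × (5.28² − 2.71²) = 16.13 in^2
Piston speed v = Q_in/A_cap; rod-end outflow Q_out = v × A_ann = Q_in × A_ann/A_cap.

Q_out ≈ 57.5 gal/min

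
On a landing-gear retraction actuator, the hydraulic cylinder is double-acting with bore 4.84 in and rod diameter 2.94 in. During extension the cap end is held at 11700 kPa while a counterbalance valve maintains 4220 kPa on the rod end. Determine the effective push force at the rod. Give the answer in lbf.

F ≈ 24100 lbf

Cap-side area A_cap = π/4 × (4.84 in)² = 18.40 in^2
Rod-side annular area A_ann = π/4 × (4.84² − 2.94²) = 11.61 in^2
Net thrust = P_cap·A_cap − P_rod·A_ann = 31220 lbf − 7106 lbf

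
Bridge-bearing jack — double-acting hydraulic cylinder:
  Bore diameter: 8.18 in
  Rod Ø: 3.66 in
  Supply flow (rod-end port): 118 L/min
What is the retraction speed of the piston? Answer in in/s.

v ≈ 2.86 in/s

Rod-side annular area A_ann = π/4 × (8.18² − 3.66²) = 42.03 in^2
Flow into the rod-end port fills the annular volume.
v = Q / A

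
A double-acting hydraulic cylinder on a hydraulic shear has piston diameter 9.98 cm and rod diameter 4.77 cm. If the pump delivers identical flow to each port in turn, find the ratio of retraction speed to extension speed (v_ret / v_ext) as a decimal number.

v_ret/v_ext ≈ 1.30

Cap-side area A_cap = π/4 × (9.98 cm)² = 78.23 cm^2
Rod-side annular area A_ann = π/4 × (9.98² − 4.77²) = 60.36 cm^2
For equal Q, v ∝ 1/A, so v_ret/v_ext = A_cap/A_ann.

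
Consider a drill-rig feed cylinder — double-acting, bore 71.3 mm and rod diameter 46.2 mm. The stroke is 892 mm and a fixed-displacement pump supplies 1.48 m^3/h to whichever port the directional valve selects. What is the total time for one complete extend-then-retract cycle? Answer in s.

Cap-side area A_cap = π/4 × (71.3 mm)² = 3993 mm^2
Rod-side annular area A_ann = π/4 × (71.3² − 46.2²) = 2316 mm^2
t_ext = A_cap·L/Q = 8.663 s
t_ret = A_ann·L/Q = 5.026 s
t_cycle = t_ext + t_ret

t ≈ 13.7 s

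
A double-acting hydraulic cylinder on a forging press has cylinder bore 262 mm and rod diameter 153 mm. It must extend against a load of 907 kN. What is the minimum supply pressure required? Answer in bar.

Cap-side area A_cap = π/4 × (262 mm)² = 53910 mm^2
P = F / A = 907 kN / A

P ≈ 168 bar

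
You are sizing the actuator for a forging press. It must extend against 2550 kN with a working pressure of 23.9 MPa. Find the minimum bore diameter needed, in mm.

D ≈ 369 mm

Extension force acts on the full piston face: F = P × (π/4)D².
D = √(4F / (πP)) = √(4 × 2550 kN / (π × 23.9 MPa))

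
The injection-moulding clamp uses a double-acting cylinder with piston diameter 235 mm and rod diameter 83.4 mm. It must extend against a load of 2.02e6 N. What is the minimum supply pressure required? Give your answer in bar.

P ≈ 466 bar

Cap-side area A_cap = π/4 × (235 mm)² = 43370 mm^2
P = F / A = 2.02e6 N / A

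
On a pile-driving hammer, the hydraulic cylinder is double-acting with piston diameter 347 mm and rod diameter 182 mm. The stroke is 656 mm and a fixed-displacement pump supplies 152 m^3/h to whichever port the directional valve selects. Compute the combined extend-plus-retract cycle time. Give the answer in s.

t ≈ 2.53 s

Cap-side area A_cap = π/4 × (347 mm)² = 94570 mm^2
Rod-side annular area A_ann = π/4 × (347² − 182²) = 68550 mm^2
t_ext = A_cap·L/Q = 1.469 s
t_ret = A_ann·L/Q = 1.065 s
t_cycle = t_ext + t_ret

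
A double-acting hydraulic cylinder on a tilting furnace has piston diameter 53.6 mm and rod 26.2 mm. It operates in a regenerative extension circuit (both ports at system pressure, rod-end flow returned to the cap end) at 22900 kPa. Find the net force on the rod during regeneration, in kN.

With equal pressure on both faces, forces on the annular region cancel; the net push is pressure × rod cross-section.
Rod cross-section A_rod = π/4 × (26.2 mm)² = 539.1 mm^2
F = P × A_rod

F ≈ 12.3 kN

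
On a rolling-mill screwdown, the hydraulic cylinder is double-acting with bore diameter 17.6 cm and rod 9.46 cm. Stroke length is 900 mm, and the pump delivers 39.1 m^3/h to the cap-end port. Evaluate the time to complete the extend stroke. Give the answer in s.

Cap-side area A_cap = π/4 × (17.6 cm)² = 243.3 cm^2
Swept volume V = A × L; t = V / Q = A·L / Q

t ≈ 2.02 s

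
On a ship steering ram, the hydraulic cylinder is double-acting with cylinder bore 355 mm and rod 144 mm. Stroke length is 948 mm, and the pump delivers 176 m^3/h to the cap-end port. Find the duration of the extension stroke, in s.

t ≈ 1.92 s

Cap-side area A_cap = π/4 × (355 mm)² = 98980 mm^2
Swept volume V = A × L; t = V / Q = A·L / Q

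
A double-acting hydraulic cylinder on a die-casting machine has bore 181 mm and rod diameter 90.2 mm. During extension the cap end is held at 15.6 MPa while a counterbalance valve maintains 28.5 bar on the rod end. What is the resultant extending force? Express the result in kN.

F ≈ 346 kN

Cap-side area A_cap = π/4 × (181 mm)² = 25730 mm^2
Rod-side annular area A_ann = π/4 × (181² − 90.2²) = 19340 mm^2
Net thrust = P_cap·A_cap − P_rod·A_ann = 401.4 kN − 55.12 kN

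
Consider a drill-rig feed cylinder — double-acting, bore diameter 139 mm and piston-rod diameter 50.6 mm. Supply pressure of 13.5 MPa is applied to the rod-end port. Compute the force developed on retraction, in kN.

F ≈ 178 kN

Rod-side annular area A_ann = π/4 × (139² − 50.6²) = 13160 mm^2
On retraction the pressure acts on the annular area (bore minus rod).
F = P × A_ann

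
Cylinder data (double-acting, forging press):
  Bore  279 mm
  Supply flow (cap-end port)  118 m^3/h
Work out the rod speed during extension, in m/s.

v ≈ 0.536 m/s

Cap-side area A_cap = π/4 × (279 mm)² = 61140 mm^2
v = Q / A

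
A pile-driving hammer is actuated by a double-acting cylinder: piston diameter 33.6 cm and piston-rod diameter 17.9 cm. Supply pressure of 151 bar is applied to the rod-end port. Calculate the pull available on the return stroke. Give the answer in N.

Rod-side annular area A_ann = π/4 × (33.6² − 17.9²) = 635.0 cm^2
On retraction the pressure acts on the annular area (bore minus rod).
F = P × A_ann

F ≈ 9.59e5 N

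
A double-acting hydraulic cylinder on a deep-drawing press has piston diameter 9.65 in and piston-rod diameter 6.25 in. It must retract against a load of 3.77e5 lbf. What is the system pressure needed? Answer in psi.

Rod-side annular area A_ann = π/4 × (9.65² − 6.25²) = 42.46 in^2
Retraction: pressure acts on the annular area.
P = F / A = 3.77e5 lbf / A

P ≈ 8880 psi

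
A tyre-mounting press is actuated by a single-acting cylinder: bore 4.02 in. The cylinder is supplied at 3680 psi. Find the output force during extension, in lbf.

Cap-side area A_cap = π/4 × (4.02 in)² = 12.69 in^2
F = P × A_cap = 3680 psi × A_cap

F ≈ 46700 lbf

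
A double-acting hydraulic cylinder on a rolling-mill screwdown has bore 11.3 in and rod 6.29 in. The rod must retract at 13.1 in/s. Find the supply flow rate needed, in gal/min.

Q ≈ 236 gal/min

Rod-side annular area A_ann = π/4 × (11.3² − 6.29²) = 69.21 in^2
Q = A × v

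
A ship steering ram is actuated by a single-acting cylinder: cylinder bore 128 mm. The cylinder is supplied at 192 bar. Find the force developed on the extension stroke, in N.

F ≈ 2.47e5 N

Cap-side area A_cap = π/4 × (128 mm)² = 12870 mm^2
F = P × A_cap = 192 bar × A_cap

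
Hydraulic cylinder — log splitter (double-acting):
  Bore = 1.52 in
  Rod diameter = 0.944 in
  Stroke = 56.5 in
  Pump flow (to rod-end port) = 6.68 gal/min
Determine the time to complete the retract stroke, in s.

t ≈ 2.45 s

Rod-side annular area A_ann = π/4 × (1.52² − 0.944²) = 1.115 in^2
Swept volume V = A × L; t = V / Q = A·L / Q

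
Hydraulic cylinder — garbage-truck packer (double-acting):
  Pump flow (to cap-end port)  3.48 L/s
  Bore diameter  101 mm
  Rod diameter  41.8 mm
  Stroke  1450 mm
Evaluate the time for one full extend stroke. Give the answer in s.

t ≈ 3.34 s

Cap-side area A_cap = π/4 × (101 mm)² = 8012 mm^2
Swept volume V = A × L; t = V / Q = A·L / Q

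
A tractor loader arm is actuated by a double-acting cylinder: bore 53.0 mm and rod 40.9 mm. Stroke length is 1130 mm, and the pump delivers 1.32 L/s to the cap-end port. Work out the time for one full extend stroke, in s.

t ≈ 1.89 s

Cap-side area A_cap = π/4 × (53.0 mm)² = 2206 mm^2
Swept volume V = A × L; t = V / Q = A·L / Q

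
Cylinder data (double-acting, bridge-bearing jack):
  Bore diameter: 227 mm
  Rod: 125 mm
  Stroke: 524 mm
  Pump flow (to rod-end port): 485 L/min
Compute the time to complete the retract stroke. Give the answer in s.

t ≈ 1.83 s

Rod-side annular area A_ann = π/4 × (227² − 125²) = 28200 mm^2
Swept volume V = A × L; t = V / Q = A·L / Q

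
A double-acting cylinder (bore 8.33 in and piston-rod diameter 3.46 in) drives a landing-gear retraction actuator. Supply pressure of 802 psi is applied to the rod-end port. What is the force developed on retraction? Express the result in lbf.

F ≈ 36200 lbf

Rod-side annular area A_ann = π/4 × (8.33² − 3.46²) = 45.10 in^2
On retraction the pressure acts on the annular area (bore minus rod).
F = P × A_ann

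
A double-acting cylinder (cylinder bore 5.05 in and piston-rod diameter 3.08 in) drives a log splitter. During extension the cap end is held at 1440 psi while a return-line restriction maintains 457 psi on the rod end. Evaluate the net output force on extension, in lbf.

F ≈ 23100 lbf

Cap-side area A_cap = π/4 × (5.05 in)² = 20.03 in^2
Rod-side annular area A_ann = π/4 × (5.05² − 3.08²) = 12.58 in^2
Net thrust = P_cap·A_cap − P_rod·A_ann = 28840 lbf − 5749 lbf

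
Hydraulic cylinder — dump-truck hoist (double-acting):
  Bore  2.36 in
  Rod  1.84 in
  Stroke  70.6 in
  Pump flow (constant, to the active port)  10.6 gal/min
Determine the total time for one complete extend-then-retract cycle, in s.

Cap-side area A_cap = π/4 × (2.36 in)² = 4.374 in^2
Rod-side annular area A_ann = π/4 × (2.36² − 1.84²) = 1.715 in^2
t_ext = A_cap·L/Q = 7.567 s
t_ret = A_ann·L/Q = 2.967 s
t_cycle = t_ext + t_ret

t ≈ 10.5 s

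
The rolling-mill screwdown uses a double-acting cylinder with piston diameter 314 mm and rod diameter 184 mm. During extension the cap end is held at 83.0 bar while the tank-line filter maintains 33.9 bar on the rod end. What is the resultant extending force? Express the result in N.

F ≈ 4.70e5 N

Cap-side area A_cap = π/4 × (314 mm)² = 77440 mm^2
Rod-side annular area A_ann = π/4 × (314² − 184²) = 50850 mm^2
Net thrust = P_cap·A_cap − P_rod·A_ann = 6.427e5 N − 1.724e5 N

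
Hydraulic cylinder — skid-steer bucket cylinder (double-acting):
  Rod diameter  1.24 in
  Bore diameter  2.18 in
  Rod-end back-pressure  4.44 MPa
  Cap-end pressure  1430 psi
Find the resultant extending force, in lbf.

F ≈ 3710 lbf

Cap-side area A_cap = π/4 × (2.18 in)² = 3.733 in^2
Rod-side annular area A_ann = π/4 × (2.18² − 1.24²) = 2.525 in^2
Net thrust = P_cap·A_cap − P_rod·A_ann = 5338 lbf − 1626 lbf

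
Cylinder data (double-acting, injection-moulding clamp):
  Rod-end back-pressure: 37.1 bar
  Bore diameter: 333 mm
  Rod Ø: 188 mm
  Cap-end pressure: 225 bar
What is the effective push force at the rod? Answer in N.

Cap-side area A_cap = π/4 × (333 mm)² = 87090 mm^2
Rod-side annular area A_ann = π/4 × (333² − 188²) = 59330 mm^2
Net thrust = P_cap·A_cap − P_rod·A_ann = 1.960e6 N − 2.201e5 N

F ≈ 1.74e6 N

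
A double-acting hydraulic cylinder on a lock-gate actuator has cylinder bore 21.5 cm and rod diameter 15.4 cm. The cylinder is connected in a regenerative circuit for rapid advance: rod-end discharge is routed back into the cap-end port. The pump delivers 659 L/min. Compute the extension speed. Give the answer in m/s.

In regeneration the rod-end outflow joins the pump flow into the cap end, so the net volume the pump must supply per unit advance equals the rod cross-section area.
Rod cross-section A_rod = π/4 × (15.4 cm)² = 186.3 cm^2
v = Q_pump / A_rod

v ≈ 0.590 m/s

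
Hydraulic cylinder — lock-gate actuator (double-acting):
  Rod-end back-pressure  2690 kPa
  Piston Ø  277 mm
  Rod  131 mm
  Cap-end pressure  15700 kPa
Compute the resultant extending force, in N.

Cap-side area A_cap = π/4 × (277 mm)² = 60260 mm^2
Rod-side annular area A_ann = π/4 × (277² − 131²) = 46780 mm^2
Net thrust = P_cap·A_cap − P_rod·A_ann = 9.461e5 N − 1.259e5 N

F ≈ 8.20e5 N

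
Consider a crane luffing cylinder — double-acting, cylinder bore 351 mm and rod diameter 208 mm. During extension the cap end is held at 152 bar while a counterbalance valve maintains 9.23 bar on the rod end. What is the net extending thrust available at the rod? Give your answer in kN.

Cap-side area A_cap = π/4 × (351 mm)² = 96760 mm^2
Rod-side annular area A_ann = π/4 × (351² − 208²) = 62780 mm^2
Net thrust = P_cap·A_cap − P_rod·A_ann = 1471 kN − 57.95 kN

F ≈ 1410 kN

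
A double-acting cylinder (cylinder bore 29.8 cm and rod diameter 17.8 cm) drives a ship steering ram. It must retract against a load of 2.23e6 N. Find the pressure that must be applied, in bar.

P ≈ 497 bar

Rod-side annular area A_ann = π/4 × (29.8² − 17.8²) = 448.6 cm^2
Retraction: pressure acts on the annular area.
P = F / A = 2.23e6 N / A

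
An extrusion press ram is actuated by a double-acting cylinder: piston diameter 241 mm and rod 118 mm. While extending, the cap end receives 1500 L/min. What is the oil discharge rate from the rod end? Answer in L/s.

Cap-side area A_cap = π/4 × (241 mm)² = 45620 mm^2
Rod-side annular area A_ann = π/4 × (241² − 118²) = 34680 mm^2
Piston speed v = Q_in/A_cap; rod-end outflow Q_out = v × A_ann = Q_in × A_ann/A_cap.

Q_out ≈ 19.0 L/s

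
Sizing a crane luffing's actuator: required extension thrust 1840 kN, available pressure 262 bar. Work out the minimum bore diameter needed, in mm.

Extension force acts on the full piston face: F = P × (π/4)D².
D = √(4F / (πP)) = √(4 × 1840 kN / (π × 262 bar))

D ≈ 299 mm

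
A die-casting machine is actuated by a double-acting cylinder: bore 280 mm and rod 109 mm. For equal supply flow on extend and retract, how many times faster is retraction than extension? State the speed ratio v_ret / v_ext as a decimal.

v_ret/v_ext ≈ 1.18

Cap-side area A_cap = π/4 × (280 mm)² = 61580 mm^2
Rod-side annular area A_ann = π/4 × (280² − 109²) = 52240 mm^2
For equal Q, v ∝ 1/A, so v_ret/v_ext = A_cap/A_ann.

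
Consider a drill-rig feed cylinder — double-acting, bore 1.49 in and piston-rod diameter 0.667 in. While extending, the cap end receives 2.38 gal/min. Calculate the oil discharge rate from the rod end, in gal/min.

Q_out ≈ 1.90 gal/min

Cap-side area A_cap = π/4 × (1.49 in)² = 1.744 in^2
Rod-side annular area A_ann = π/4 × (1.49² − 0.667²) = 1.394 in^2
Piston speed v = Q_in/A_cap; rod-end outflow Q_out = v × A_ann = Q_in × A_ann/A_cap.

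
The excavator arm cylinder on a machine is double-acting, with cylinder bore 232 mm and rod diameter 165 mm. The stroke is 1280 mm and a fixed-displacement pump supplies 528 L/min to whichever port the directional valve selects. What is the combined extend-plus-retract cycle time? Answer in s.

Cap-side area A_cap = π/4 × (232 mm)² = 42270 mm^2
Rod-side annular area A_ann = π/4 × (232² − 165²) = 20890 mm^2
t_ext = A_cap·L/Q = 6.149 s
t_ret = A_ann·L/Q = 3.039 s
t_cycle = t_ext + t_ret

t ≈ 9.19 s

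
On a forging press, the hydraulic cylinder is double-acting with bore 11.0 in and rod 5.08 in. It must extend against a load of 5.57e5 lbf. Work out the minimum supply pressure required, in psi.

P ≈ 5860 psi

Cap-side area A_cap = π/4 × (11.0 in)² = 95.03 in^2
P = F / A = 5.57e5 lbf / A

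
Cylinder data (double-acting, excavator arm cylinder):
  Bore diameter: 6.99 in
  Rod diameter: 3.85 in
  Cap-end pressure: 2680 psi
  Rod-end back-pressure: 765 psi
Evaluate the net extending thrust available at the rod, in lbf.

F ≈ 82400 lbf

Cap-side area A_cap = π/4 × (6.99 in)² = 38.37 in^2
Rod-side annular area A_ann = π/4 × (6.99² − 3.85²) = 26.73 in^2
Net thrust = P_cap·A_cap − P_rod·A_ann = 1.028e5 lbf − 20450 lbf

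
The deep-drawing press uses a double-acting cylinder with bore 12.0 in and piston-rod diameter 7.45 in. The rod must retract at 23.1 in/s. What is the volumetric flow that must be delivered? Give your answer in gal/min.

Rod-side annular area A_ann = π/4 × (12.0² − 7.45²) = 69.51 in^2
Q = A × v

Q ≈ 417 gal/min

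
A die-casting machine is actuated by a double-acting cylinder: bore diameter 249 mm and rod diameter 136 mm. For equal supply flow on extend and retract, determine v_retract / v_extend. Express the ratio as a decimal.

v_ret/v_ext ≈ 1.43

Cap-side area A_cap = π/4 × (249 mm)² = 48700 mm^2
Rod-side annular area A_ann = π/4 × (249² − 136²) = 34170 mm^2
For equal Q, v ∝ 1/A, so v_ret/v_ext = A_cap/A_ann.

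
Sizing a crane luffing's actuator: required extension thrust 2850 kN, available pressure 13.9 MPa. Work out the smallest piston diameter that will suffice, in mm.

D ≈ 511 mm

Extension force acts on the full piston face: F = P × (π/4)D².
D = √(4F / (πP)) = √(4 × 2850 kN / (π × 13.9 MPa))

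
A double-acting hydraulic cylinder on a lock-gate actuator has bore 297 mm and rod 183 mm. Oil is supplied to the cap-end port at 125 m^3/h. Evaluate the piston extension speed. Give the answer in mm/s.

Cap-side area A_cap = π/4 × (297 mm)² = 69280 mm^2
v = Q / A

v ≈ 501 mm/s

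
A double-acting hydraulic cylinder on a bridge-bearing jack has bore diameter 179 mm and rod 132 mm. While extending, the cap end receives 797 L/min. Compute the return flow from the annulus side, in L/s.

Q_out ≈ 6.06 L/s

Cap-side area A_cap = π/4 × (179 mm)² = 25160 mm^2
Rod-side annular area A_ann = π/4 × (179² − 132²) = 11480 mm^2
Piston speed v = Q_in/A_cap; rod-end outflow Q_out = v × A_ann = Q_in × A_ann/A_cap.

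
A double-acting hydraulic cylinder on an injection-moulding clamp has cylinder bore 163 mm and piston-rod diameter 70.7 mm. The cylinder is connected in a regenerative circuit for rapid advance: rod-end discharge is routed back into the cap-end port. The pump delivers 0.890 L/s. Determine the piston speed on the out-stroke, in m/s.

v ≈ 0.227 m/s

In regeneration the rod-end outflow joins the pump flow into the cap end, so the net volume the pump must supply per unit advance equals the rod cross-section area.
Rod cross-section A_rod = π/4 × (70.7 mm)² = 3926 mm^2
v = Q_pump / A_rod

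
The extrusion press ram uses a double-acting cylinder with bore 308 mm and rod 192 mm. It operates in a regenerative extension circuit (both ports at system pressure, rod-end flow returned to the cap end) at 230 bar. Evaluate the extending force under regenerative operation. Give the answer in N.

With equal pressure on both faces, forces on the annular region cancel; the net push is pressure × rod cross-section.
Rod cross-section A_rod = π/4 × (192 mm)² = 28950 mm^2
F = P × A_rod

F ≈ 6.66e5 N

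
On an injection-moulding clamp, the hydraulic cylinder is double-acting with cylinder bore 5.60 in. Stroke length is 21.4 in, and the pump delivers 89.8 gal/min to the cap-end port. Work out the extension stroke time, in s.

Cap-side area A_cap = π/4 × (5.60 in)² = 24.63 in^2
Swept volume V = A × L; t = V / Q = A·L / Q

t ≈ 1.52 s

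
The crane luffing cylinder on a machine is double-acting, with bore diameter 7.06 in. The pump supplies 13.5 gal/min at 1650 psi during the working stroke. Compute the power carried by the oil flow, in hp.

Hydraulic power = P × Q

W ≈ 13.0 hp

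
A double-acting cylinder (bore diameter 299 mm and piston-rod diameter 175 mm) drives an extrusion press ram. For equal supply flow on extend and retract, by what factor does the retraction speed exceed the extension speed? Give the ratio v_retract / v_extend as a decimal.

Cap-side area A_cap = π/4 × (299 mm)² = 70220 mm^2
Rod-side annular area A_ann = π/4 × (299² − 175²) = 46160 mm^2
For equal Q, v ∝ 1/A, so v_ret/v_ext = A_cap/A_ann.

v_ret/v_ext ≈ 1.52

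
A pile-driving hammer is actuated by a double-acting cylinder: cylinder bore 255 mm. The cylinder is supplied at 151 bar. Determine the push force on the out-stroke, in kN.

F ≈ 771 kN

Cap-side area A_cap = π/4 × (255 mm)² = 51070 mm^2
F = P × A_cap = 151 bar × A_cap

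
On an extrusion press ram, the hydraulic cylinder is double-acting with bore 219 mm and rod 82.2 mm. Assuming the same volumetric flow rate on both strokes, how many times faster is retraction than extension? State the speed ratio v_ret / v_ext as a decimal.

v_ret/v_ext ≈ 1.16

Cap-side area A_cap = π/4 × (219 mm)² = 37670 mm^2
Rod-side annular area A_ann = π/4 × (219² − 82.2²) = 32360 mm^2
For equal Q, v ∝ 1/A, so v_ret/v_ext = A_cap/A_ann.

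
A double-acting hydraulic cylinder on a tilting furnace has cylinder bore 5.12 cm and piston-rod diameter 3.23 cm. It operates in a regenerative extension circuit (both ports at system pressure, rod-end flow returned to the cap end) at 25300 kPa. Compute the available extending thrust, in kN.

With equal pressure on both faces, forces on the annular region cancel; the net push is pressure × rod cross-section.
Rod cross-section A_rod = π/4 × (3.23 cm)² = 8.194 cm^2
F = P × A_rod

F ≈ 20.7 kN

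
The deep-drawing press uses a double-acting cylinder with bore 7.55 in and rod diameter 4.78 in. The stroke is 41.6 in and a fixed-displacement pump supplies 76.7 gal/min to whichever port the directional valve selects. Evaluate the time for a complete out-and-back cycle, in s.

Cap-side area A_cap = π/4 × (7.55 in)² = 44.77 in^2
Rod-side annular area A_ann = π/4 × (7.55² − 4.78²) = 26.82 in^2
t_ext = A_cap·L/Q = 6.307 s
t_ret = A_ann·L/Q = 3.779 s
t_cycle = t_ext + t_ret

t ≈ 10.1 s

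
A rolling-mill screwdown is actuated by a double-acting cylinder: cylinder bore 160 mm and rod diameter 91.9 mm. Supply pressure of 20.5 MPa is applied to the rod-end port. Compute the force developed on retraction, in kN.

Rod-side annular area A_ann = π/4 × (160² − 91.9²) = 13470 mm^2
On retraction the pressure acts on the annular area (bore minus rod).
F = P × A_ann

F ≈ 276 kN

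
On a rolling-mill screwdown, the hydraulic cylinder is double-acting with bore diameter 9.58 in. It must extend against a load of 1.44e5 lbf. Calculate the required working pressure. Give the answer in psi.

Cap-side area A_cap = π/4 × (9.58 in)² = 72.08 in^2
P = F / A = 1.44e5 lbf / A

P ≈ 2000 psi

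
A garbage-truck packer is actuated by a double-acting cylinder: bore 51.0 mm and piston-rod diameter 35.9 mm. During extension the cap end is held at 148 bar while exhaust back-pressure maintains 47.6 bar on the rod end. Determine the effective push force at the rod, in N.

F ≈ 25300 N

Cap-side area A_cap = π/4 × (51.0 mm)² = 2043 mm^2
Rod-side annular area A_ann = π/4 × (51.0² − 35.9²) = 1031 mm^2
Net thrust = P_cap·A_cap − P_rod·A_ann = 30230 N − 4906 N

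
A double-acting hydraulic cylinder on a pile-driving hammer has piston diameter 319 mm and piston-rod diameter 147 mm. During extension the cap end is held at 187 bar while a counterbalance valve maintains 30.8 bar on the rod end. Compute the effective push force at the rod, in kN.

Cap-side area A_cap = π/4 × (319 mm)² = 79920 mm^2
Rod-side annular area A_ann = π/4 × (319² − 147²) = 62950 mm^2
Net thrust = P_cap·A_cap − P_rod·A_ann = 1495 kN − 193.9 kN

F ≈ 1300 kN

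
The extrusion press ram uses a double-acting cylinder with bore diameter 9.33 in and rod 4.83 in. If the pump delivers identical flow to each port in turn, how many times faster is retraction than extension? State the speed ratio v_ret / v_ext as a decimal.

Cap-side area A_cap = π/4 × (9.33 in)² = 68.37 in^2
Rod-side annular area A_ann = π/4 × (9.33² − 4.83²) = 50.05 in^2
For equal Q, v ∝ 1/A, so v_ret/v_ext = A_cap/A_ann.

v_ret/v_ext ≈ 1.37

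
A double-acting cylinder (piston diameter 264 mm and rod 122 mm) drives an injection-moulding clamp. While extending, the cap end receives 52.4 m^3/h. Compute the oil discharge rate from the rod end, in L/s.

Cap-side area A_cap = π/4 × (264 mm)² = 54740 mm^2
Rod-side annular area A_ann = π/4 × (264² − 122²) = 43050 mm^2
Piston speed v = Q_in/A_cap; rod-end outflow Q_out = v × A_ann = Q_in × A_ann/A_cap.

Q_out ≈ 11.4 L/s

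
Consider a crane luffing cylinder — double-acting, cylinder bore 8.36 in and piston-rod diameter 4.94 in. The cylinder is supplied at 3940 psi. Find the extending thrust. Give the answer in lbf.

F ≈ 2.16e5 lbf

Cap-side area A_cap = π/4 × (8.36 in)² = 54.89 in^2
F = P × A_cap = 3940 psi × A_cap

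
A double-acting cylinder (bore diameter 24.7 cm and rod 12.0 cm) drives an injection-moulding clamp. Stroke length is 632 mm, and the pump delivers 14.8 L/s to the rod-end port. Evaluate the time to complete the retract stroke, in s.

Rod-side annular area A_ann = π/4 × (24.7² − 12.0²) = 366.1 cm^2
Swept volume V = A × L; t = V / Q = A·L / Q

t ≈ 1.56 s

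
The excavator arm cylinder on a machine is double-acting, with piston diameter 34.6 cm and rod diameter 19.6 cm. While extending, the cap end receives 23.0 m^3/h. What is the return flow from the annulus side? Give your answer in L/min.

Q_out ≈ 260 L/min

Cap-side area A_cap = π/4 × (34.6 cm)² = 940.2 cm^2
Rod-side annular area A_ann = π/4 × (34.6² − 19.6²) = 638.5 cm^2
Piston speed v = Q_in/A_cap; rod-end outflow Q_out = v × A_ann = Q_in × A_ann/A_cap.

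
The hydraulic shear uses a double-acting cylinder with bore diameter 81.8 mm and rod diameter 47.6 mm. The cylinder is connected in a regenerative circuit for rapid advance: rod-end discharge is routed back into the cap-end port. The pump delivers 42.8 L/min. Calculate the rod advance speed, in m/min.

v ≈ 24.1 m/min

In regeneration the rod-end outflow joins the pump flow into the cap end, so the net volume the pump must supply per unit advance equals the rod cross-section area.
Rod cross-section A_rod = π/4 × (47.6 mm)² = 1780 mm^2
v = Q_pump / A_rod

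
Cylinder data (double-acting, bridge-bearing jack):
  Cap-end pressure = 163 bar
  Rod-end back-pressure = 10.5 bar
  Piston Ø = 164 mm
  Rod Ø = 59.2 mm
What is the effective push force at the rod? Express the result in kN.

Cap-side area A_cap = π/4 × (164 mm)² = 21120 mm^2
Rod-side annular area A_ann = π/4 × (164² − 59.2²) = 18370 mm^2
Net thrust = P_cap·A_cap − P_rod·A_ann = 344.3 kN − 19.29 kN

F ≈ 325 kN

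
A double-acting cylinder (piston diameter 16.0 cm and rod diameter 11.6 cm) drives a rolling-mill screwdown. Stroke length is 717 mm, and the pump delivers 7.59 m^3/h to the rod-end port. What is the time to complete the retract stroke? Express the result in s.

Rod-side annular area A_ann = π/4 × (16.0² − 11.6²) = 95.38 cm^2
Swept volume V = A × L; t = V / Q = A·L / Q

t ≈ 3.24 s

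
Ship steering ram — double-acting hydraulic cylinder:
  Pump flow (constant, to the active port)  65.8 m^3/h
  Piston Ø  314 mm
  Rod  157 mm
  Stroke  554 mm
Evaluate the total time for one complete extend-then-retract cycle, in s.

t ≈ 4.11 s

Cap-side area A_cap = π/4 × (314 mm)² = 77440 mm^2
Rod-side annular area A_ann = π/4 × (314² − 157²) = 58080 mm^2
t_ext = A_cap·L/Q = 2.347 s
t_ret = A_ann·L/Q = 1.760 s
t_cycle = t_ext + t_ret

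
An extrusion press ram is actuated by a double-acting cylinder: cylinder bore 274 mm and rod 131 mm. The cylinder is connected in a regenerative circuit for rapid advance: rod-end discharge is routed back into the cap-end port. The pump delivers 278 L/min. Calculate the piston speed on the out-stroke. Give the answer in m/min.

v ≈ 20.6 m/min

In regeneration the rod-end outflow joins the pump flow into the cap end, so the net volume the pump must supply per unit advance equals the rod cross-section area.
Rod cross-section A_rod = π/4 × (131 mm)² = 13480 mm^2
v = Q_pump / A_rod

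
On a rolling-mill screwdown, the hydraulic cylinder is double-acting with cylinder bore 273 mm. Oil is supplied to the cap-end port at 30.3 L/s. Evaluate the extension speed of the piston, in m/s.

Cap-side area A_cap = π/4 × (273 mm)² = 58530 mm^2
v = Q / A

v ≈ 0.518 m/s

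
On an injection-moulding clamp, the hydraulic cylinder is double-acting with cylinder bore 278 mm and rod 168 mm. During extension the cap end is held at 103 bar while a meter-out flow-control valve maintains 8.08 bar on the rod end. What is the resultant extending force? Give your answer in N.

F ≈ 5.94e5 N

Cap-side area A_cap = π/4 × (278 mm)² = 60700 mm^2
Rod-side annular area A_ann = π/4 × (278² − 168²) = 38530 mm^2
Net thrust = P_cap·A_cap − P_rod·A_ann = 6.252e5 N − 31130 N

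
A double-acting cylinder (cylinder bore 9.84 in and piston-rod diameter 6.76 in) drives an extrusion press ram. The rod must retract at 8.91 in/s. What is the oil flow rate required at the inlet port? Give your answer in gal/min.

Q ≈ 92.9 gal/min

Rod-side annular area A_ann = π/4 × (9.84² − 6.76²) = 40.16 in^2
Q = A × v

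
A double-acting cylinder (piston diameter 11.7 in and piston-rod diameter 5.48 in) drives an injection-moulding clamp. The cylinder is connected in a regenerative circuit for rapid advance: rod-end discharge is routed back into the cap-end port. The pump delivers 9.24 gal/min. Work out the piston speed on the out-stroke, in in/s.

v ≈ 1.51 in/s

In regeneration the rod-end outflow joins the pump flow into the cap end, so the net volume the pump must supply per unit advance equals the rod cross-section area.
Rod cross-section A_rod = π/4 × (5.48 in)² = 23.59 in^2
v = Q_pump / A_rod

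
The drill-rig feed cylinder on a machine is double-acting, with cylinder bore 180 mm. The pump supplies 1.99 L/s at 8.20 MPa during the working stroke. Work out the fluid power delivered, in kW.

W ≈ 16.3 kW

Hydraulic power = P × Q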